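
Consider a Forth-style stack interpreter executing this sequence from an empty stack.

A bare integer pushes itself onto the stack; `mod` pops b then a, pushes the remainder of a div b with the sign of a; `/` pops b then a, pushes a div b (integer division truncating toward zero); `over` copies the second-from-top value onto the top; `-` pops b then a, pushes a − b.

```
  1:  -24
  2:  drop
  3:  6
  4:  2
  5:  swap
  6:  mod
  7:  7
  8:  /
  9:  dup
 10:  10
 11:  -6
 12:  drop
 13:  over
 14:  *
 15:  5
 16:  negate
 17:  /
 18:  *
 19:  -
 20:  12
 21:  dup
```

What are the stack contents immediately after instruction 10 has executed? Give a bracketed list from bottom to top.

-24  → [-24]
drop → []
6    → [6]
2    → [6, 2]
swap → [2, 6]
mod  → [2]
7    → [2, 7]
/    → [0]
dup  → [0, 0]
10   → [0, 0, 10]

[0, 0, 10]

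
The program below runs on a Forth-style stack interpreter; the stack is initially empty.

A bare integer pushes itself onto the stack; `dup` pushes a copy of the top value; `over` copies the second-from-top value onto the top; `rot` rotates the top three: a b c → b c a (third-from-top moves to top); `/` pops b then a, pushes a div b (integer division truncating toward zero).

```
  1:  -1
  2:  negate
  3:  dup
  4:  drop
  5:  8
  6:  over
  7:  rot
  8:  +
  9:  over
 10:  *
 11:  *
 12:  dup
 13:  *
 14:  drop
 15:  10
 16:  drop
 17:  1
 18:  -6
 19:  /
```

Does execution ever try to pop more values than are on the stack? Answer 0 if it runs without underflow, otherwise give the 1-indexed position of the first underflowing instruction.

0

-1     -> [-1]
negate -> [1]
dup    -> [1, 1]
drop   -> [1]
8      -> [1, 8]
over   -> [1, 8, 1]
rot    -> [8, 1, 1]
+      -> [8, 2]
over   -> [8, 2, 8]
*      -> [8, 16]
*      -> [128]
dup    -> [128, 128]
*      -> [16384]
drop   -> []
10     -> [10]
drop   -> []
1      -> [1]
-6     -> [1, -6]
/      -> [0]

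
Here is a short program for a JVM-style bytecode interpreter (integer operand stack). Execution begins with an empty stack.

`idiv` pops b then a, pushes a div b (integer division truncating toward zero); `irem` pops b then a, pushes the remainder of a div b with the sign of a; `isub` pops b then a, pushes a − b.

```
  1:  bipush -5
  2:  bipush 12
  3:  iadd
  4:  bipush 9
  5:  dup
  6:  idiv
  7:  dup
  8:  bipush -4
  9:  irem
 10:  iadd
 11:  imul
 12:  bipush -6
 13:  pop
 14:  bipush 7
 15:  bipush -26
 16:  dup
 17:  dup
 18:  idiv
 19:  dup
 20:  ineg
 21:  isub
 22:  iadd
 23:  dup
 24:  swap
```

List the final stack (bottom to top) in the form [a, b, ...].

[14, 7, -24, -24]

bipush -5  -> -5
bipush 12  -> -5 12
iadd       -> 7
bipush 9   -> 7 9
dup        -> 7 9 9
idiv       -> 7 1
dup        -> 7 1 1
bipush -4  -> 7 1 1 -4
irem       -> 7 1 1
iadd       -> 7 2
imul       -> 14
bipush -6  -> 14 -6
pop        -> 14
bipush 7   -> 14 7
bipush -26 -> 14 7 -26
dup        -> 14 7 -26 -26
dup        -> 14 7 -26 -26 -26
idiv       -> 14 7 -26 1
dup        -> 14 7 -26 1 1
ineg       -> 14 7 -26 1 -1
isub       -> 14 7 -26 2
iadd       -> 14 7 -24
dup        -> 14 7 -24 -24
swap       -> 14 7 -24 -24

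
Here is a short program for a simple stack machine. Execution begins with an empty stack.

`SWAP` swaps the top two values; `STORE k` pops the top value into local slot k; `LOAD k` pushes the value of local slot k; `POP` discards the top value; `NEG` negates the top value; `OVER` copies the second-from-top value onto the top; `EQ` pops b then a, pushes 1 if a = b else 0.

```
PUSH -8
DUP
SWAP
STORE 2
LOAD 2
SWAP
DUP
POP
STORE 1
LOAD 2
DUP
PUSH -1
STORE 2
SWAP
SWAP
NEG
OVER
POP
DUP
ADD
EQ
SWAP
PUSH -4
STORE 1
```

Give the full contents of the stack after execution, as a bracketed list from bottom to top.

[0, -8]

PUSH -8 -> [-8]
DUP     -> [-8, -8]
SWAP    -> [-8, -8]
STORE 2 -> [-8]
LOAD 2  -> [-8, -8]
SWAP    -> [-8, -8]
DUP     -> [-8, -8, -8]
POP     -> [-8, -8]
STORE 1 -> [-8]
LOAD 2  -> [-8, -8]
DUP     -> [-8, -8, -8]
PUSH -1 -> [-8, -8, -8, -1]
STORE 2 -> [-8, -8, -8]
SWAP    -> [-8, -8, -8]
SWAP    -> [-8, -8, -8]
NEG     -> [-8, -8, 8]
OVER    -> [-8, -8, 8, -8]
POP     -> [-8, -8, 8]
DUP     -> [-8, -8, 8, 8]
ADD     -> [-8, -8, 16]
EQ      -> [-8, 0]
SWAP    -> [0, -8]
PUSH -4 -> [0, -8, -4]
STORE 1 -> [0, -8]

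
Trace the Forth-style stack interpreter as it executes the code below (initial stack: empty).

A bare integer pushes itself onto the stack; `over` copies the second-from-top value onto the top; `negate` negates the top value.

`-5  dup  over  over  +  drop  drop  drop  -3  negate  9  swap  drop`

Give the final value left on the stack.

9

-5      -5
dup     -5 -5
over    -5 -5 -5
over    -5 -5 -5 -5
+       -5 -5 -10
drop    -5 -5
drop    -5
drop    (empty)
-3      -3
negate  3
9       3 9
swap    9 3
drop    9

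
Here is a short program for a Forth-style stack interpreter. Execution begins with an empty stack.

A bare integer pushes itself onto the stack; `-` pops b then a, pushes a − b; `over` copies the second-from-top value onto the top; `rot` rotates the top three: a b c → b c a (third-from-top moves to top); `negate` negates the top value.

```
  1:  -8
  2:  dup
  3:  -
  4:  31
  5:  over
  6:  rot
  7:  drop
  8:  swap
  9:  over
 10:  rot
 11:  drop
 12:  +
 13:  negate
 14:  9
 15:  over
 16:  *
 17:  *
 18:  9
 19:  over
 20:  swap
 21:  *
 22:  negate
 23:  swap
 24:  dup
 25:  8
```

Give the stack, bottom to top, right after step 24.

-8     -> -8
dup    -> -8 -8
-      -> 0
31     -> 0 31
over   -> 0 31 0
rot    -> 31 0 0
drop   -> 31 0
swap   -> 0 31
over   -> 0 31 0
rot    -> 31 0 0
drop   -> 31 0
+      -> 31
negate -> -31
9      -> -31 9
over   -> -31 9 -31
*      -> -31 -279
*      -> 8649
9      -> 8649 9
over   -> 8649 9 8649
swap   -> 8649 8649 9
*      -> 8649 77841
negate -> 8649 -77841
swap   -> -77841 8649
dup    -> -77841 8649 8649

[-77841, 8649, 8649]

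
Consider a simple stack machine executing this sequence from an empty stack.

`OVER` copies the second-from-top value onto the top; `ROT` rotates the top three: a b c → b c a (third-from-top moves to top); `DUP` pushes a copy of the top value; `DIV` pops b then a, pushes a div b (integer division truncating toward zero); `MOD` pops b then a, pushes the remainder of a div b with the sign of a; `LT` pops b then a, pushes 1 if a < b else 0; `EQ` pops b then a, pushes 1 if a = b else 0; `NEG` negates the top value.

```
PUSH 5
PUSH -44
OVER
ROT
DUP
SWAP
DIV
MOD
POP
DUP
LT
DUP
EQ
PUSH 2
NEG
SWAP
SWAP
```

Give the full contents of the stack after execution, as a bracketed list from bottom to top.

PUSH 5   -> [5]
PUSH -44 -> [5, -44]
OVER     -> [5, -44, 5]
ROT      -> [-44, 5, 5]
DUP      -> [-44, 5, 5, 5]
SWAP     -> [-44, 5, 5, 5]
DIV      -> [-44, 5, 1]
MOD      -> [-44, 0]
POP      -> [-44]
DUP      -> [-44, -44]
LT       -> [0]
DUP      -> [0, 0]
EQ       -> [1]
PUSH 2   -> [1, 2]
NEG      -> [1, -2]
SWAP     -> [-2, 1]
SWAP     -> [1, -2]

[1, -2]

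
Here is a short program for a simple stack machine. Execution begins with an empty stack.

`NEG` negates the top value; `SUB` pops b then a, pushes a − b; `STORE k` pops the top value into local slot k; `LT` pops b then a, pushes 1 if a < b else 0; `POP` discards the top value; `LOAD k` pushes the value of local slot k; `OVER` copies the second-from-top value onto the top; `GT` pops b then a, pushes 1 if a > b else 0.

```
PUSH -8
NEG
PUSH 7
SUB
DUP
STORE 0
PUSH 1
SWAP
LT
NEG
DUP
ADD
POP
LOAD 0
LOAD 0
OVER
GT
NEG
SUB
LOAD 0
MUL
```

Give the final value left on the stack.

PUSH -8  -8
NEG      8
PUSH 7   8 7
SUB      1
DUP      1 1
STORE 0  1
PUSH 1   1 1
SWAP     1 1
LT       0
NEG      0
DUP      0 0
ADD      0
POP      (empty)
LOAD 0   1
LOAD 0   1 1
OVER     1 1 1
GT       1 0
NEG      1 0
SUB      1
LOAD 0   1 1
MUL      1

1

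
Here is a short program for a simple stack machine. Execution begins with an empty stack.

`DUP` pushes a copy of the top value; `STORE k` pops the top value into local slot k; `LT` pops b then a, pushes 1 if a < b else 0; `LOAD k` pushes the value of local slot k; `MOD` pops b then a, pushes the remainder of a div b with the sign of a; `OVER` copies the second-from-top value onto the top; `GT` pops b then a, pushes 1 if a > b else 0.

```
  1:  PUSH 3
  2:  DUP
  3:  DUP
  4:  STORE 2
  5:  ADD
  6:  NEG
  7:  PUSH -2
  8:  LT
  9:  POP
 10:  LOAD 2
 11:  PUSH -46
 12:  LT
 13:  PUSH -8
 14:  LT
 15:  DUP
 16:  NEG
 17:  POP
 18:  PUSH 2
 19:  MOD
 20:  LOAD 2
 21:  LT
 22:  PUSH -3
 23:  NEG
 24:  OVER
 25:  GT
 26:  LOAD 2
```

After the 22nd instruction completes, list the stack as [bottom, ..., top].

PUSH 3   -> [3]
DUP      -> [3, 3]
DUP      -> [3, 3, 3]
STORE 2  -> [3, 3]
ADD      -> [6]
NEG      -> [-6]
PUSH -2  -> [-6, -2]
LT       -> [1]
POP      -> []
LOAD 2   -> [3]
PUSH -46 -> [3, -46]
LT       -> [0]
PUSH -8  -> [0, -8]
LT       -> [0]
DUP      -> [0, 0]
NEG      -> [0, 0]
POP      -> [0]
PUSH 2   -> [0, 2]
MOD      -> [0]
LOAD 2   -> [0, 3]
LT       -> [1]
PUSH -3  -> [1, -3]

[1, -3]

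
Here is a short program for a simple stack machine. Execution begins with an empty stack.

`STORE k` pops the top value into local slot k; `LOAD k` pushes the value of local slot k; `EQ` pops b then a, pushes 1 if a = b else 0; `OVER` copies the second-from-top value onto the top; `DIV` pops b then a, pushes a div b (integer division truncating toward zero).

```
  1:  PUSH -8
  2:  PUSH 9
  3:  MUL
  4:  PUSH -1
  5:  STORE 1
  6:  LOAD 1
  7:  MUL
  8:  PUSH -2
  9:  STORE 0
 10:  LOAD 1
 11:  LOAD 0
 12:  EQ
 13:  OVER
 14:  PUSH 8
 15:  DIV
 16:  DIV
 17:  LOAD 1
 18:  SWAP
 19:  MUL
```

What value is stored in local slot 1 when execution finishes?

PUSH -8  [-8]
PUSH 9   [-8, 9]
MUL      [-72]
PUSH -1  [-72, -1]
STORE 1  [-72]
LOAD 1   [-72, -1]
MUL      [72]
PUSH -2  [72, -2]
STORE 0  [72]
LOAD 1   [72, -1]
LOAD 0   [72, -1, -2]
EQ       [72, 0]
OVER     [72, 0, 72]
PUSH 8   [72, 0, 72, 8]
DIV      [72, 0, 9]
DIV      [72, 0]
LOAD 1   [72, 0, -1]
SWAP     [72, -1, 0]
MUL      [72, 0]

-1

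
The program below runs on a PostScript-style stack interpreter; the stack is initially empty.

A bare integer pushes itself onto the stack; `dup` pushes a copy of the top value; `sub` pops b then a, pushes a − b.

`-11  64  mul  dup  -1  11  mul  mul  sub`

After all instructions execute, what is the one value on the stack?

-11 -> [-11]
64  -> [-11, 64]
mul -> [-704]
dup -> [-704, -704]
-1  -> [-704, -704, -1]
11  -> [-704, -704, -1, 11]
mul -> [-704, -704, -11]
mul -> [-704, 7744]
sub -> [-8448]

-8448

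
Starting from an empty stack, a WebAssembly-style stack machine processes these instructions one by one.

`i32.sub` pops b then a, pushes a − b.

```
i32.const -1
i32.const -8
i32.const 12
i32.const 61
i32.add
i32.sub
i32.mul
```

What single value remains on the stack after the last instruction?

i32.const -1  -1
i32.const -8  -1 -8
i32.const 12  -1 -8 12
i32.const 61  -1 -8 12 61
i32.add       -1 -8 73
i32.sub       -1 -81
i32.mul       81

81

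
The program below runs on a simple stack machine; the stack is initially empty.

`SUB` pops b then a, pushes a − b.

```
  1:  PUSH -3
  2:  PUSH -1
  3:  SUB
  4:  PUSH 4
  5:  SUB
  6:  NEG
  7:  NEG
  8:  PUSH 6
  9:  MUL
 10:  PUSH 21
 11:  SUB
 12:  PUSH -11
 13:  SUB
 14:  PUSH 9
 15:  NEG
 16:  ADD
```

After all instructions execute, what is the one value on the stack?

-55

PUSH -3  : [-3]
PUSH -1  : [-3, -1]
SUB      : [-2]
PUSH 4   : [-2, 4]
SUB      : [-6]
NEG      : [6]
NEG      : [-6]
PUSH 6   : [-6, 6]
MUL      : [-36]
PUSH 21  : [-36, 21]
SUB      : [-57]
PUSH -11 : [-57, -11]
SUB      : [-46]
PUSH 9   : [-46, 9]
NEG      : [-46, -9]
ADD      : [-55]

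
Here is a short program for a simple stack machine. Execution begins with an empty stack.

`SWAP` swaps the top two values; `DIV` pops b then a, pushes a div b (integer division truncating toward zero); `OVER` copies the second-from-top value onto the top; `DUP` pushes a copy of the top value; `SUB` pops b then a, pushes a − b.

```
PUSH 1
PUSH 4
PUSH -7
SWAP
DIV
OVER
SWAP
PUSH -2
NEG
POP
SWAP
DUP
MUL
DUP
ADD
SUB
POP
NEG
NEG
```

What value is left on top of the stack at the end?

1

PUSH 1   [1]
PUSH 4   [1, 4]
PUSH -7  [1, 4, -7]
SWAP     [1, -7, 4]
DIV      [1, -1]
OVER     [1, -1, 1]
SWAP     [1, 1, -1]
PUSH -2  [1, 1, -1, -2]
NEG      [1, 1, -1, 2]
POP      [1, 1, -1]
SWAP     [1, -1, 1]
DUP      [1, -1, 1, 1]
MUL      [1, -1, 1]
DUP      [1, -1, 1, 1]
ADD      [1, -1, 2]
SUB      [1, -3]
POP      [1]
NEG      [-1]
NEG      [1]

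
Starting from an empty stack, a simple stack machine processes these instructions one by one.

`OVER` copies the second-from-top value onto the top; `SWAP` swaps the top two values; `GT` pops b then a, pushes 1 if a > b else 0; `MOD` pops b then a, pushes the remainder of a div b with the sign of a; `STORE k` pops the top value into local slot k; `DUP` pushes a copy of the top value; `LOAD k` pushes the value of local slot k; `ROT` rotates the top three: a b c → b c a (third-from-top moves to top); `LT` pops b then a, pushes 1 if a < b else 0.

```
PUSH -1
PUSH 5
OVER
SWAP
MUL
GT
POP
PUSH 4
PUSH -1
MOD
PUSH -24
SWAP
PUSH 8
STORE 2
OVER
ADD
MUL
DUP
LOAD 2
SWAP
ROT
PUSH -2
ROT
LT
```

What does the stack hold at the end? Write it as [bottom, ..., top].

PUSH -1  -> -1
PUSH 5   -> -1 5
OVER     -> -1 5 -1
SWAP     -> -1 -1 5
MUL      -> -1 -5
GT       -> 1
POP      -> (empty)
PUSH 4   -> 4
PUSH -1  -> 4 -1
MOD      -> 0
PUSH -24 -> 0 -24
SWAP     -> -24 0
PUSH 8   -> -24 0 8
STORE 2  -> -24 0
OVER     -> -24 0 -24
ADD      -> -24 -24
MUL      -> 576
DUP      -> 576 576
LOAD 2   -> 576 576 8
SWAP     -> 576 8 576
ROT      -> 8 576 576
PUSH -2  -> 8 576 576 -2
ROT      -> 8 576 -2 576
LT       -> 8 576 1

[8, 576, 1]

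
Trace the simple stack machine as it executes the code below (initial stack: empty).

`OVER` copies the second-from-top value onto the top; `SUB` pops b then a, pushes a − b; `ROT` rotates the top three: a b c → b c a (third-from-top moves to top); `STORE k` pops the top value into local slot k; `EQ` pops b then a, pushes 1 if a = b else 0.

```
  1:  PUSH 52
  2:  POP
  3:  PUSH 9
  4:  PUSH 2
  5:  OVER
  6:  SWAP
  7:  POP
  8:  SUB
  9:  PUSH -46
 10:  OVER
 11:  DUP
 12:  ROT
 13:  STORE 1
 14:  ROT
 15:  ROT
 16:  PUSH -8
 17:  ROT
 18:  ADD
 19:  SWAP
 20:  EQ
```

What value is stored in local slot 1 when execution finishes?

-46

PUSH 52  → [52]
POP      → []
PUSH 9   → [9]
PUSH 2   → [9, 2]
OVER     → [9, 2, 9]
SWAP     → [9, 9, 2]
POP      → [9, 9]
SUB      → [0]
PUSH -46 → [0, -46]
OVER     → [0, -46, 0]
DUP      → [0, -46, 0, 0]
ROT      → [0, 0, 0, -46]
STORE 1  → [0, 0, 0]
ROT      → [0, 0, 0]
ROT      → [0, 0, 0]
PUSH -8  → [0, 0, 0, -8]
ROT      → [0, 0, -8, 0]
ADD      → [0, 0, -8]
SWAP     → [0, -8, 0]
EQ       → [0, 0]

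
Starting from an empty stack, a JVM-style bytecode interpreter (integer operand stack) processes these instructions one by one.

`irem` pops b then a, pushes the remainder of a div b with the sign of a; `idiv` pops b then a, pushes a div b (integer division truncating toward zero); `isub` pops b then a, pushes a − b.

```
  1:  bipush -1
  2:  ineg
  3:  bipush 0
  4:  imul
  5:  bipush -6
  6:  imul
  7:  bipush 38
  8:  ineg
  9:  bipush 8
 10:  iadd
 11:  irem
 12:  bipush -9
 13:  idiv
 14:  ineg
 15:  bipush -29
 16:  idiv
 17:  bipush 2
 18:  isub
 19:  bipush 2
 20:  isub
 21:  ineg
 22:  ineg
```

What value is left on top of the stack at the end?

bipush -1  : [-1]
ineg       : [1]
bipush 0   : [1, 0]
imul       : [0]
bipush -6  : [0, -6]
imul       : [0]
bipush 38  : [0, 38]
ineg       : [0, -38]
bipush 8   : [0, -38, 8]
iadd       : [0, -30]
irem       : [0]
bipush -9  : [0, -9]
idiv       : [0]
ineg       : [0]
bipush -29 : [0, -29]
idiv       : [0]
bipush 2   : [0, 2]
isub       : [-2]
bipush 2   : [-2, 2]
isub       : [-4]
ineg       : [4]
ineg       : [-4]

-4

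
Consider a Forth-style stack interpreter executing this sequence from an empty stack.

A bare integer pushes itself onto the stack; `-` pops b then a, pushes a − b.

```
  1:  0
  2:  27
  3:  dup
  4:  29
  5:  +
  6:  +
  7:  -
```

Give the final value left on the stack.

-83

0   -> 0
27  -> 0 27
dup -> 0 27 27
29  -> 0 27 27 29
+   -> 0 27 56
+   -> 0 83
-   -> -83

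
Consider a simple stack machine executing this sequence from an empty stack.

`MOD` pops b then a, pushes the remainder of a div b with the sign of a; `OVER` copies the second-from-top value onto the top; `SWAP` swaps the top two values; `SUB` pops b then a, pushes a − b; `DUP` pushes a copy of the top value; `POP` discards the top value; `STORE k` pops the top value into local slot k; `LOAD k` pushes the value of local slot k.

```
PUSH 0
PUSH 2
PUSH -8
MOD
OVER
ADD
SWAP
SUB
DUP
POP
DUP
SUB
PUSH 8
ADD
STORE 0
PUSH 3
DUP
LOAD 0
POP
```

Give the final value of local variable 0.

8

PUSH 0  : [0]
PUSH 2  : [0, 2]
PUSH -8 : [0, 2, -8]
MOD     : [0, 2]
OVER    : [0, 2, 0]
ADD     : [0, 2]
SWAP    : [2, 0]
SUB     : [2]
DUP     : [2, 2]
POP     : [2]
DUP     : [2, 2]
SUB     : [0]
PUSH 8  : [0, 8]
ADD     : [8]
STORE 0 : []
PUSH 3  : [3]
DUP     : [3, 3]
LOAD 0  : [3, 3, 8]
POP     : [3, 3]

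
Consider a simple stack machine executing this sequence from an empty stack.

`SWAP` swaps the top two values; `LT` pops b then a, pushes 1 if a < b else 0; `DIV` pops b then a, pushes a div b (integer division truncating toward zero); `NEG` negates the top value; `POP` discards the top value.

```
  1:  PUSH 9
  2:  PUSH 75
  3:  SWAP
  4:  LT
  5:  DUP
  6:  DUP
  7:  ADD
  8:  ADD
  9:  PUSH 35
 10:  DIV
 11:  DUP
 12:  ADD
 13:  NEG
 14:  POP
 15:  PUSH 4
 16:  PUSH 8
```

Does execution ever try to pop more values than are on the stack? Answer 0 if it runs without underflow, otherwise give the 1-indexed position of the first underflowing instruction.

PUSH 9  : 9
PUSH 75 : 9 75
SWAP    : 75 9
LT      : 0
DUP     : 0 0
DUP     : 0 0 0
ADD     : 0 0
ADD     : 0
PUSH 35 : 0 35
DIV     : 0
DUP     : 0 0
ADD     : 0
NEG     : 0
POP     : (empty)
PUSH 4  : 4
PUSH 8  : 4 8

0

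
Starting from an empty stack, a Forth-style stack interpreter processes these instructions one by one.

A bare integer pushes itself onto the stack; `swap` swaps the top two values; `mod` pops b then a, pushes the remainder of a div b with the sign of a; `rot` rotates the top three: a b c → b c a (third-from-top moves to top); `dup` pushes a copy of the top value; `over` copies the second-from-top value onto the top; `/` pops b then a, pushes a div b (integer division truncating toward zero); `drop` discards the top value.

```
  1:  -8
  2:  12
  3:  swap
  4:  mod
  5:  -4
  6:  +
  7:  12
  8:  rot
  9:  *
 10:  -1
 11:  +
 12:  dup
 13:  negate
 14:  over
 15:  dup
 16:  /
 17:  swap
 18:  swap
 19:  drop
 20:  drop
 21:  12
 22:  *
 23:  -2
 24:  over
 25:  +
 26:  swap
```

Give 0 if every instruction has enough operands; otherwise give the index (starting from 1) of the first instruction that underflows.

-8    -8
12    -8 12
swap  12 -8
mod   4
-4    4 -4
+     0
12    0 12
rot  — needs 3 operands, stack has 2 → underflow

8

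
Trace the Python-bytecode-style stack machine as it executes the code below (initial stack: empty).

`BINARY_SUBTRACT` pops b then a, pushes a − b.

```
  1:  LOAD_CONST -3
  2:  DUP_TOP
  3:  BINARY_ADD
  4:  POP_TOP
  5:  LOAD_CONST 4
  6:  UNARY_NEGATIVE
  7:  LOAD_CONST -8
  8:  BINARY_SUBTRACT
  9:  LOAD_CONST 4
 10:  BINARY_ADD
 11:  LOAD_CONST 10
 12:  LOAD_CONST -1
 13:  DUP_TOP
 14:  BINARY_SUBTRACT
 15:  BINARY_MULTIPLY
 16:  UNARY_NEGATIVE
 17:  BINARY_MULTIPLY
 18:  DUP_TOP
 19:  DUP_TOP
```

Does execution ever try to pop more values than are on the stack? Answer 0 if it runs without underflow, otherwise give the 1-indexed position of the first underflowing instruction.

0

LOAD_CONST -3   -> -3
DUP_TOP         -> -3 -3
BINARY_ADD      -> -6
POP_TOP         -> (empty)
LOAD_CONST 4    -> 4
UNARY_NEGATIVE  -> -4
LOAD_CONST -8   -> -4 -8
BINARY_SUBTRACT -> 4
LOAD_CONST 4    -> 4 4
BINARY_ADD      -> 8
LOAD_CONST 10   -> 8 10
LOAD_CONST -1   -> 8 10 -1
DUP_TOP         -> 8 10 -1 -1
BINARY_SUBTRACT -> 8 10 0
BINARY_MULTIPLY -> 8 0
UNARY_NEGATIVE  -> 8 0
BINARY_MULTIPLY -> 0
DUP_TOP         -> 0 0
DUP_TOP         -> 0 0 0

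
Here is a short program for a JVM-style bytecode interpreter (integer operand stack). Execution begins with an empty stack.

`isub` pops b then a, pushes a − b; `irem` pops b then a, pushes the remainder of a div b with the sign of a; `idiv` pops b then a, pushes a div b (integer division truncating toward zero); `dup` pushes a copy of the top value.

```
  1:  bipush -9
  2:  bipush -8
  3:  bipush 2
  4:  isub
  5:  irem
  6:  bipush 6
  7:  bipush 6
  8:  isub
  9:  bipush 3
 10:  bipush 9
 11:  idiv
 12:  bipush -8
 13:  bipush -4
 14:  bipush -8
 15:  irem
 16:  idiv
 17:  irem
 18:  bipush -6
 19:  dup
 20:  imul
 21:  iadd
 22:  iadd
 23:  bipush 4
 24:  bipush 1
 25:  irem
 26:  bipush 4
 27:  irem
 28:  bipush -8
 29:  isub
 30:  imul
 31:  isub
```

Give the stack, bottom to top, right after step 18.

bipush -9 -> -9
bipush -8 -> -9 -8
bipush 2  -> -9 -8 2
isub      -> -9 -10
irem      -> -9
bipush 6  -> -9 6
bipush 6  -> -9 6 6
isub      -> -9 0
bipush 3  -> -9 0 3
bipush 9  -> -9 0 3 9
idiv      -> -9 0 0
bipush -8 -> -9 0 0 -8
bipush -4 -> -9 0 0 -8 -4
bipush -8 -> -9 0 0 -8 -4 -8
irem      -> -9 0 0 -8 -4
idiv      -> -9 0 0 2
irem      -> -9 0 0
bipush -6 -> -9 0 0 -6

[-9, 0, 0, -6]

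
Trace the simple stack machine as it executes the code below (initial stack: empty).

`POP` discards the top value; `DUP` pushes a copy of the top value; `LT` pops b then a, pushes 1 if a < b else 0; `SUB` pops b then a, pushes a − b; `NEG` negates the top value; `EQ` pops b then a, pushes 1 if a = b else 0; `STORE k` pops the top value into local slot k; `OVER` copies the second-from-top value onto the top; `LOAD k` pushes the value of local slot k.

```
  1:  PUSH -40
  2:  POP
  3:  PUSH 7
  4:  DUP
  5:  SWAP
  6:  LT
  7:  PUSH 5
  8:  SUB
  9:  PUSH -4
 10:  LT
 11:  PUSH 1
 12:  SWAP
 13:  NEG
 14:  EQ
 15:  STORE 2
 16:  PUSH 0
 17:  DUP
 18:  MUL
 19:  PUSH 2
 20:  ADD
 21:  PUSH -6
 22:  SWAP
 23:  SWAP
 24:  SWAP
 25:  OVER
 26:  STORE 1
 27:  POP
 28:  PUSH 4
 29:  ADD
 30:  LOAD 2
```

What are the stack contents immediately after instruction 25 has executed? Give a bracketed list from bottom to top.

[-6, 2, -6]

PUSH -40 : [-40]
POP      : []
PUSH 7   : [7]
DUP      : [7, 7]
SWAP     : [7, 7]
LT       : [0]
PUSH 5   : [0, 5]
SUB      : [-5]
PUSH -4  : [-5, -4]
LT       : [1]
PUSH 1   : [1, 1]
SWAP     : [1, 1]
NEG      : [1, -1]
EQ       : [0]
STORE 2  : []
PUSH 0   : [0]
DUP      : [0, 0]
MUL      : [0]
PUSH 2   : [0, 2]
ADD      : [2]
PUSH -6  : [2, -6]
SWAP     : [-6, 2]
SWAP     : [2, -6]
SWAP     : [-6, 2]
OVER     : [-6, 2, -6]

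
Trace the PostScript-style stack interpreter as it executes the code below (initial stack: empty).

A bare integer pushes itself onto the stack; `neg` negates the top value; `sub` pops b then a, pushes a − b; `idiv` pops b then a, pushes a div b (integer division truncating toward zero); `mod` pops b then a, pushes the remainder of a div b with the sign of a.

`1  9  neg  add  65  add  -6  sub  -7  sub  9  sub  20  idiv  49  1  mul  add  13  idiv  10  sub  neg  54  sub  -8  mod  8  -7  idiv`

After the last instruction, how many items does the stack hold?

2

1    -> 1
9    -> 1 9
neg  -> 1 -9
add  -> -8
65   -> -8 65
add  -> 57
-6   -> 57 -6
sub  -> 63
-7   -> 63 -7
sub  -> 70
9    -> 70 9
sub  -> 61
20   -> 61 20
idiv -> 3
49   -> 3 49
1    -> 3 49 1
mul  -> 3 49
add  -> 52
13   -> 52 13
idiv -> 4
10   -> 4 10
sub  -> -6
neg  -> 6
54   -> 6 54
sub  -> -48
-8   -> -48 -8
mod  -> 0
8    -> 0 8
-7   -> 0 8 -7
idiv -> 0 -1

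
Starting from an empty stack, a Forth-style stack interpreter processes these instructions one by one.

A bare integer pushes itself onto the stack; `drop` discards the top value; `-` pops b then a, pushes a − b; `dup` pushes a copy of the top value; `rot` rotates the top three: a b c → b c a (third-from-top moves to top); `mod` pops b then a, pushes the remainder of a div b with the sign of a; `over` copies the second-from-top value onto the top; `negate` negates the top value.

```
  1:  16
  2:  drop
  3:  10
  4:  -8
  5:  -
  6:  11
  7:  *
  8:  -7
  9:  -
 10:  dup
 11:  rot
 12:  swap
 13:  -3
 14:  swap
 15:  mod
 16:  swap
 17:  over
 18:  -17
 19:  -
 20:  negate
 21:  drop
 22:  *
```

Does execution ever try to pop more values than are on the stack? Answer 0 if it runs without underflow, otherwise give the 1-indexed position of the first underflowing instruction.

11

16   → [16]
drop → []
10   → [10]
-8   → [10, -8]
-    → [18]
11   → [18, 11]
*    → [198]
-7   → [198, -7]
-    → [205]
dup  → [205, 205]
rot  — needs 3 operands, stack has 2 → underflow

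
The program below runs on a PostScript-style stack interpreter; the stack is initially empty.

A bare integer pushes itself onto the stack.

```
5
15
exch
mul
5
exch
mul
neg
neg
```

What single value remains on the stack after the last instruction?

5    : 5
15   : 5 15
exch : 15 5
mul  : 75
5    : 75 5
exch : 5 75
mul  : 375
neg  : -375
neg  : 375

375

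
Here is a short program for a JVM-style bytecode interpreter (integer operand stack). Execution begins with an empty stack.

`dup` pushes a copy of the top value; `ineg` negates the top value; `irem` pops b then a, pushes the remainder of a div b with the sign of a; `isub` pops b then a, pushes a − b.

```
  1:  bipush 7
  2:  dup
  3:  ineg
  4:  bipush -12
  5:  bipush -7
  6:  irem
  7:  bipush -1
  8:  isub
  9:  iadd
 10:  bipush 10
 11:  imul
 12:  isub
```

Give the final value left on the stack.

bipush 7   : 7
dup        : 7 7
ineg       : 7 -7
bipush -12 : 7 -7 -12
bipush -7  : 7 -7 -12 -7
irem       : 7 -7 -5
bipush -1  : 7 -7 -5 -1
isub       : 7 -7 -4
iadd       : 7 -11
bipush 10  : 7 -11 10
imul       : 7 -110
isub       : 117

117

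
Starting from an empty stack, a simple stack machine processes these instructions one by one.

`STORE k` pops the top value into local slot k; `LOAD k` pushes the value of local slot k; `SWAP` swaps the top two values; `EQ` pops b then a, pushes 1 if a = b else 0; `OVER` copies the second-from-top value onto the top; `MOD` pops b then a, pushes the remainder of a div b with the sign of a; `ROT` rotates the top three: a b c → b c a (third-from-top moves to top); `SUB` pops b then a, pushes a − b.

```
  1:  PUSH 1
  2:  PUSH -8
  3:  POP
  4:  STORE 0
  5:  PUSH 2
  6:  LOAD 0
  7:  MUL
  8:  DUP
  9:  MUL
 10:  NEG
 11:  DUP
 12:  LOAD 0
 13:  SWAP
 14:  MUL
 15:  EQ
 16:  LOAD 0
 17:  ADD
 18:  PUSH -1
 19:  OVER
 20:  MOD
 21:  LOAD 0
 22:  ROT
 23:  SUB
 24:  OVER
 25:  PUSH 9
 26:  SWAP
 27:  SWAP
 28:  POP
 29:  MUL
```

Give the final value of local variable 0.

1

PUSH 1  : 1
PUSH -8 : 1 -8
POP     : 1
STORE 0 : (empty)
PUSH 2  : 2
LOAD 0  : 2 1
MUL     : 2
DUP     : 2 2
MUL     : 4
NEG     : -4
DUP     : -4 -4
LOAD 0  : -4 -4 1
SWAP    : -4 1 -4
MUL     : -4 -4
EQ      : 1
LOAD 0  : 1 1
ADD     : 2
PUSH -1 : 2 -1
OVER    : 2 -1 2
MOD     : 2 -1
LOAD 0  : 2 -1 1
ROT     : -1 1 2
SUB     : -1 -1
OVER    : -1 -1 -1
PUSH 9  : -1 -1 -1 9
SWAP    : -1 -1 9 -1
SWAP    : -1 -1 -1 9
POP     : -1 -1 -1
MUL     : -1 1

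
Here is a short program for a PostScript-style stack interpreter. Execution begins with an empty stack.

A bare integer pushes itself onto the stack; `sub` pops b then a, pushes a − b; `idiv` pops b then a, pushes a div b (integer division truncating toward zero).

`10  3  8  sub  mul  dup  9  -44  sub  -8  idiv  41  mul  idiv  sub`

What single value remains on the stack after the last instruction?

-50

10   : 10
3    : 10 3
8    : 10 3 8
sub  : 10 -5
mul  : -50
dup  : -50 -50
9    : -50 -50 9
-44  : -50 -50 9 -44
sub  : -50 -50 53
-8   : -50 -50 53 -8
idiv : -50 -50 -6
41   : -50 -50 -6 41
mul  : -50 -50 -246
idiv : -50 0
sub  : -50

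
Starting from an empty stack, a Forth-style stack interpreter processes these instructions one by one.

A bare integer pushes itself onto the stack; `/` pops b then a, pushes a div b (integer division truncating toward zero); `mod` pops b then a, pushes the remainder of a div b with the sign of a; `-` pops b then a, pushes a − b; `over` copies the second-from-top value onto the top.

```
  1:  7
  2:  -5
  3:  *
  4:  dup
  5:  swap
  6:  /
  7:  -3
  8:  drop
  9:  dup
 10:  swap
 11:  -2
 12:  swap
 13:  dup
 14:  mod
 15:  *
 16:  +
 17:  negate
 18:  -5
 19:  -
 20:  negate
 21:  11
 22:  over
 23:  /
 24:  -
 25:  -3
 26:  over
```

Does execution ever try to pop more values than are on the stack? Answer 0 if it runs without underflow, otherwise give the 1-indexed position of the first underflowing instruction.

0

7       [7]
-5      [7, -5]
*       [-35]
dup     [-35, -35]
swap    [-35, -35]
/       [1]
-3      [1, -3]
drop    [1]
dup     [1, 1]
swap    [1, 1]
-2      [1, 1, -2]
swap    [1, -2, 1]
dup     [1, -2, 1, 1]
mod     [1, -2, 0]
*       [1, 0]
+       [1]
negate  [-1]
-5      [-1, -5]
-       [4]
negate  [-4]
11      [-4, 11]
over    [-4, 11, -4]
/       [-4, -2]
-       [-2]
-3      [-2, -3]
over    [-2, -3, -2]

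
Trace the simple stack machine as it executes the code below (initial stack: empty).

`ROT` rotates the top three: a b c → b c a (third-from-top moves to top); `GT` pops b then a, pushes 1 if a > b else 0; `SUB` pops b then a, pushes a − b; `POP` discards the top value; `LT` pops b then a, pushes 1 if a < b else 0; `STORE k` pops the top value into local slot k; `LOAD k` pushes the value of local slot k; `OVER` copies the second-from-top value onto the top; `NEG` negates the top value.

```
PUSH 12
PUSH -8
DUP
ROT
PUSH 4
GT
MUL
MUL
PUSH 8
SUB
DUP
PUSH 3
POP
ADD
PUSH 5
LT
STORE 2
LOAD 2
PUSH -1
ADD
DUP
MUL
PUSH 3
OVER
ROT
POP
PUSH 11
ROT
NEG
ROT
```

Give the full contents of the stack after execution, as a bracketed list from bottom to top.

[11, -3, 1]

PUSH 12 -> [12]
PUSH -8 -> [12, -8]
DUP     -> [12, -8, -8]
ROT     -> [-8, -8, 12]
PUSH 4  -> [-8, -8, 12, 4]
GT      -> [-8, -8, 1]
MUL     -> [-8, -8]
MUL     -> [64]
PUSH 8  -> [64, 8]
SUB     -> [56]
DUP     -> [56, 56]
PUSH 3  -> [56, 56, 3]
POP     -> [56, 56]
ADD     -> [112]
PUSH 5  -> [112, 5]
LT      -> [0]
STORE 2 -> []
LOAD 2  -> [0]
PUSH -1 -> [0, -1]
ADD     -> [-1]
DUP     -> [-1, -1]
MUL     -> [1]
PUSH 3  -> [1, 3]
OVER    -> [1, 3, 1]
ROT     -> [3, 1, 1]
POP     -> [3, 1]
PUSH 11 -> [3, 1, 11]
ROT     -> [1, 11, 3]
NEG     -> [1, 11, -3]
ROT     -> [11, -3, 1]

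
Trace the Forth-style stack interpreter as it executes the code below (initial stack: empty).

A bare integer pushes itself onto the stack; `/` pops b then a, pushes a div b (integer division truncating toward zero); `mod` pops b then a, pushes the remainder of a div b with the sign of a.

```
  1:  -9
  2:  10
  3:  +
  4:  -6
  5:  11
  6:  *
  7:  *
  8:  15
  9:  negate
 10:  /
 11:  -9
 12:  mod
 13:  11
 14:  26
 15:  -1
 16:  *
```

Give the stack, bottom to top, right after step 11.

-9      [-9]
10      [-9, 10]
+       [1]
-6      [1, -6]
11      [1, -6, 11]
*       [1, -66]
*       [-66]
15      [-66, 15]
negate  [-66, -15]
/       [4]
-9      [4, -9]

[4, -9]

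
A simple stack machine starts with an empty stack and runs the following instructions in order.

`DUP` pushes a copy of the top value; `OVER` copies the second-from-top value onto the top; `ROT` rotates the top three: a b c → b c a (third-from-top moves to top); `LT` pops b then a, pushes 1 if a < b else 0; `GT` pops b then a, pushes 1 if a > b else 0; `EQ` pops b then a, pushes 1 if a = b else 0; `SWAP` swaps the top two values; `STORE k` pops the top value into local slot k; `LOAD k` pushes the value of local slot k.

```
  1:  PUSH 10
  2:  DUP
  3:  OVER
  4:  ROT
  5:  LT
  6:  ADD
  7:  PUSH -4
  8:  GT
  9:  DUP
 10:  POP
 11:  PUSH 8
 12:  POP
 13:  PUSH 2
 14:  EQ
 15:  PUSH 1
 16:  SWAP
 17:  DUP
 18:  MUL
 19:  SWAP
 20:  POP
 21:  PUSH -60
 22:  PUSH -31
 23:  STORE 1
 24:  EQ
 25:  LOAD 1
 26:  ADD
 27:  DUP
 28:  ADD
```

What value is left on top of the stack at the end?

PUSH 10  → [10]
DUP      → [10, 10]
OVER     → [10, 10, 10]
ROT      → [10, 10, 10]
LT       → [10, 0]
ADD      → [10]
PUSH -4  → [10, -4]
GT       → [1]
DUP      → [1, 1]
POP      → [1]
PUSH 8   → [1, 8]
POP      → [1]
PUSH 2   → [1, 2]
EQ       → [0]
PUSH 1   → [0, 1]
SWAP     → [1, 0]
DUP      → [1, 0, 0]
MUL      → [1, 0]
SWAP     → [0, 1]
POP      → [0]
PUSH -60 → [0, -60]
PUSH -31 → [0, -60, -31]
STORE 1  → [0, -60]
EQ       → [0]
LOAD 1   → [0, -31]
ADD      → [-31]
DUP      → [-31, -31]
ADD      → [-62]

-62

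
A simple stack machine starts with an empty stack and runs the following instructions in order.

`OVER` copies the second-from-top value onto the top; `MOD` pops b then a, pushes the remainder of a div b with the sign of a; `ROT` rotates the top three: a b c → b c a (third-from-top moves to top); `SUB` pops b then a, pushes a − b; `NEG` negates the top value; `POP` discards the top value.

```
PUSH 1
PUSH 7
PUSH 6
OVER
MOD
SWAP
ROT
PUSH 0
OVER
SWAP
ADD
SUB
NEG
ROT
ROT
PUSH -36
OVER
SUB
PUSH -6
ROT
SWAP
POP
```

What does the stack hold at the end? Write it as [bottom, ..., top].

[0, 6, -43, 7]

PUSH 1   → [1]
PUSH 7   → [1, 7]
PUSH 6   → [1, 7, 6]
OVER     → [1, 7, 6, 7]
MOD      → [1, 7, 6]
SWAP     → [1, 6, 7]
ROT      → [6, 7, 1]
PUSH 0   → [6, 7, 1, 0]
OVER     → [6, 7, 1, 0, 1]
SWAP     → [6, 7, 1, 1, 0]
ADD      → [6, 7, 1, 1]
SUB      → [6, 7, 0]
NEG      → [6, 7, 0]
ROT      → [7, 0, 6]
ROT      → [0, 6, 7]
PUSH -36 → [0, 6, 7, -36]
OVER     → [0, 6, 7, -36, 7]
SUB      → [0, 6, 7, -43]
PUSH -6  → [0, 6, 7, -43, -6]
ROT      → [0, 6, -43, -6, 7]
SWAP     → [0, 6, -43, 7, -6]
POP      → [0, 6, -43, 7]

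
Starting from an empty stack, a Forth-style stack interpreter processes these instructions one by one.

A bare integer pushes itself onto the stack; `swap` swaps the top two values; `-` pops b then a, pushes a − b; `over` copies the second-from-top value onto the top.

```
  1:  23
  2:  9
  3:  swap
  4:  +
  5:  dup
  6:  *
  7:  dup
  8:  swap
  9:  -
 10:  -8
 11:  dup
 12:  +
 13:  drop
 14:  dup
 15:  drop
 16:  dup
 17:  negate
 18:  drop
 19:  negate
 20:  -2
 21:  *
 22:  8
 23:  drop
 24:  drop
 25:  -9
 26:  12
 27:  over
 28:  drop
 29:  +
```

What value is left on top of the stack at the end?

23      [23]
9       [23, 9]
swap    [9, 23]
+       [32]
dup     [32, 32]
*       [1024]
dup     [1024, 1024]
swap    [1024, 1024]
-       [0]
-8      [0, -8]
dup     [0, -8, -8]
+       [0, -16]
drop    [0]
dup     [0, 0]
drop    [0]
dup     [0, 0]
negate  [0, 0]
drop    [0]
negate  [0]
-2      [0, -2]
*       [0]
8       [0, 8]
drop    [0]
drop    []
-9      [-9]
12      [-9, 12]
over    [-9, 12, -9]
drop    [-9, 12]
+       [3]

3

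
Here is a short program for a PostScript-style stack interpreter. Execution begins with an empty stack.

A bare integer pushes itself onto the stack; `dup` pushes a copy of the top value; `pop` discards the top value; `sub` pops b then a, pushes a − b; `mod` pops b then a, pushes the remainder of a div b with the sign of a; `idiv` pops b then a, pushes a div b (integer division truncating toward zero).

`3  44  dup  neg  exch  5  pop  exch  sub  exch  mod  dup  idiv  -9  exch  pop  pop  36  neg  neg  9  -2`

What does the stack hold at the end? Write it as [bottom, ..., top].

3    : 3
44   : 3 44
dup  : 3 44 44
neg  : 3 44 -44
exch : 3 -44 44
5    : 3 -44 44 5
pop  : 3 -44 44
exch : 3 44 -44
sub  : 3 88
exch : 88 3
mod  : 1
dup  : 1 1
idiv : 1
-9   : 1 -9
exch : -9 1
pop  : -9
pop  : (empty)
36   : 36
neg  : -36
neg  : 36
9    : 36 9
-2   : 36 9 -2

[36, 9, -2]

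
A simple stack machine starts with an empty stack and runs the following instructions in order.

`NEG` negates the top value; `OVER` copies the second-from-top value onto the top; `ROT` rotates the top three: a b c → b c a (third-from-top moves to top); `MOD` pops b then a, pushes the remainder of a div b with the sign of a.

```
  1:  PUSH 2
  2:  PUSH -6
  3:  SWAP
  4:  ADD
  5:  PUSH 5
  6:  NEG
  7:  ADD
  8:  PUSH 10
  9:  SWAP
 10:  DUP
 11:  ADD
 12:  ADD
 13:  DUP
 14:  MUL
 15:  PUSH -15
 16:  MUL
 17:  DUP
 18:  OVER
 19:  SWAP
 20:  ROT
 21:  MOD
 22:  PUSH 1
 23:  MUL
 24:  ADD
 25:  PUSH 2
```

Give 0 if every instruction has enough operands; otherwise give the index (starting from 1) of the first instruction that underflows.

0

PUSH 2   -> [2]
PUSH -6  -> [2, -6]
SWAP     -> [-6, 2]
ADD      -> [-4]
PUSH 5   -> [-4, 5]
NEG      -> [-4, -5]
ADD      -> [-9]
PUSH 10  -> [-9, 10]
SWAP     -> [10, -9]
DUP      -> [10, -9, -9]
ADD      -> [10, -18]
ADD      -> [-8]
DUP      -> [-8, -8]
MUL      -> [64]
PUSH -15 -> [64, -15]
MUL      -> [-960]
DUP      -> [-960, -960]
OVER     -> [-960, -960, -960]
SWAP     -> [-960, -960, -960]
ROT      -> [-960, -960, -960]
MOD      -> [-960, 0]
PUSH 1   -> [-960, 0, 1]
MUL      -> [-960, 0]
ADD      -> [-960]
PUSH 2   -> [-960, 2]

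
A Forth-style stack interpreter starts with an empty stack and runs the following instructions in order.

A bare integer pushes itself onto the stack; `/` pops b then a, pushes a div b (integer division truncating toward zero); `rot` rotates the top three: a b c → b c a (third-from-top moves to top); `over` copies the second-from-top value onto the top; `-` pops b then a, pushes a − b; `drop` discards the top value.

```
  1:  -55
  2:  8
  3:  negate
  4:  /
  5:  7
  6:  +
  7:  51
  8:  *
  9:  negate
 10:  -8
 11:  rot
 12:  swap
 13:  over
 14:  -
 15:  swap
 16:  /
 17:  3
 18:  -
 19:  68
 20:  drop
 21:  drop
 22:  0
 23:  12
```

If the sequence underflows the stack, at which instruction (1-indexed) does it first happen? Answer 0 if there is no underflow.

-55     [-55]
8       [-55, 8]
negate  [-55, -8]
/       [6]
7       [6, 7]
+       [13]
51      [13, 51]
*       [663]
negate  [-663]
-8      [-663, -8]
rot  — needs 3 operands, stack has 2 → underflow

11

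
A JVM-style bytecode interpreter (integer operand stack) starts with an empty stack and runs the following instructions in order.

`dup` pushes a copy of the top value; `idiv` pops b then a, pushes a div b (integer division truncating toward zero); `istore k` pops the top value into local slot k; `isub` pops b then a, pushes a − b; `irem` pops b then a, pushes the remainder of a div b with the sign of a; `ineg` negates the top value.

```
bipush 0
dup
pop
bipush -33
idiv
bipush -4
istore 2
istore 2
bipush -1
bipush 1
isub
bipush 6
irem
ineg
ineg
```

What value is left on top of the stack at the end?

bipush 0    0
dup         0 0
pop         0
bipush -33  0 -33
idiv        0
bipush -4   0 -4
istore 2    0
istore 2    (empty)
bipush -1   -1
bipush 1    -1 1
isub        -2
bipush 6    -2 6
irem        -2
ineg        2
ineg        -2

-2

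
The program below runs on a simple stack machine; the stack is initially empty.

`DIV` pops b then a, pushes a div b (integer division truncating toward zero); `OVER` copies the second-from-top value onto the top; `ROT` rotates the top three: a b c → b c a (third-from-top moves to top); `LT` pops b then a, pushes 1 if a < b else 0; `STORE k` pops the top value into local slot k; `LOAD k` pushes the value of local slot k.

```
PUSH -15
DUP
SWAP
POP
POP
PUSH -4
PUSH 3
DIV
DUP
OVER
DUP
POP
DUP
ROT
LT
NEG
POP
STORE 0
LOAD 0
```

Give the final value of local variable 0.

-1

PUSH -15 → [-15]
DUP      → [-15, -15]
SWAP     → [-15, -15]
POP      → [-15]
POP      → []
PUSH -4  → [-4]
PUSH 3   → [-4, 3]
DIV      → [-1]
DUP      → [-1, -1]
OVER     → [-1, -1, -1]
DUP      → [-1, -1, -1, -1]
POP      → [-1, -1, -1]
DUP      → [-1, -1, -1, -1]
ROT      → [-1, -1, -1, -1]
LT       → [-1, -1, 0]
NEG      → [-1, -1, 0]
POP      → [-1, -1]
STORE 0  → [-1]
LOAD 0   → [-1, -1]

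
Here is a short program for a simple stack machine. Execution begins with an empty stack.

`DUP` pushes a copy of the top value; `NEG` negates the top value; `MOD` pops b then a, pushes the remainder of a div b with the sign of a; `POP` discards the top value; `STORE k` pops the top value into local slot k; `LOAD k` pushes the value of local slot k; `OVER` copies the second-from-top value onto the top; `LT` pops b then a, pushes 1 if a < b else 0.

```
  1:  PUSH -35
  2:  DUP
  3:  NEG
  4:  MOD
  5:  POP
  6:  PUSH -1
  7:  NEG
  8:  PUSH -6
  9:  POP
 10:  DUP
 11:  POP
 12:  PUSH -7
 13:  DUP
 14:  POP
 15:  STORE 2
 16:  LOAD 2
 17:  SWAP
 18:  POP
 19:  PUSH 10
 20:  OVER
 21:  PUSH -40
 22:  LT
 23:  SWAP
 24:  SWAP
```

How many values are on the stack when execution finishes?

3

PUSH -35 : -35
DUP      : -35 -35
NEG      : -35 35
MOD      : 0
POP      : (empty)
PUSH -1  : -1
NEG      : 1
PUSH -6  : 1 -6
POP      : 1
DUP      : 1 1
POP      : 1
PUSH -7  : 1 -7
DUP      : 1 -7 -7
POP      : 1 -7
STORE 2  : 1
LOAD 2   : 1 -7
SWAP     : -7 1
POP      : -7
PUSH 10  : -7 10
OVER     : -7 10 -7
PUSH -40 : -7 10 -7 -40
LT       : -7 10 0
SWAP     : -7 0 10
SWAP     : -7 10 0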